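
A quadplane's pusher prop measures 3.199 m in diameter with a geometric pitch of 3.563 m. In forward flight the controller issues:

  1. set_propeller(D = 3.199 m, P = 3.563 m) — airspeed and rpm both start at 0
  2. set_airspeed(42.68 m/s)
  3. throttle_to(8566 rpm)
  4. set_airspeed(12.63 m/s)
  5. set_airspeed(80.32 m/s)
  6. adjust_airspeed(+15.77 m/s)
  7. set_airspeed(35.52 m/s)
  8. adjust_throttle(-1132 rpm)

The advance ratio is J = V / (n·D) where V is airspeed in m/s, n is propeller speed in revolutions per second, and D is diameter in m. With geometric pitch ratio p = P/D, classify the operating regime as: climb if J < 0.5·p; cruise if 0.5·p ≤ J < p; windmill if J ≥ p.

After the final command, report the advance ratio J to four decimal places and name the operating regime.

set_propeller: D = 3.199 m, P = 3.563 m (p = P/D = 1.113786); state ← (V=0, rpm=0)
set_airspeed(42.68): V ← 42.68 m/s
throttle_to(8566): rpm ← 8566
set_airspeed(12.63): V ← 12.63 m/s
set_airspeed(80.32): V ← 80.32 m/s
adjust_airspeed(+15.77): V ← 80.32 +15.77 = 96.09 m/s
set_airspeed(35.52): V ← 35.52 m/s
adjust_throttle(-1132): rpm ← 8566 -1132 = 7434
final state: V = 35.52 m/s, rpm = 7434 → n = rpm/60 = 123.900000 rev/s
J = V / (n·D) = 35.52 / (123.900000 × 3.199) = 0.089616
regime bands: climb J<0.5569 | cruise [0.5569, 1.1138) | windmill J≥1.1138
J = 0.0896 → climb

J = 0.0896, regime = climb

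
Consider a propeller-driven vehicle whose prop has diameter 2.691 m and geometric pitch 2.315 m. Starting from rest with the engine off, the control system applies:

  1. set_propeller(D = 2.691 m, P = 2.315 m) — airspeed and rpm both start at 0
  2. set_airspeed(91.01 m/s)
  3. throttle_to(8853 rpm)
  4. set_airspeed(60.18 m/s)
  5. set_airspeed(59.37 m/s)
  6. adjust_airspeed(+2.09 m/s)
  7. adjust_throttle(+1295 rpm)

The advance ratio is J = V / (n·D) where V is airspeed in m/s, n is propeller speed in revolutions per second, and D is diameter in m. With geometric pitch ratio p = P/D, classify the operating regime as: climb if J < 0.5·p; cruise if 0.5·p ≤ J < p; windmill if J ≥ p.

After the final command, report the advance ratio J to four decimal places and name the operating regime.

set_propeller: D = 2.691 m, P = 2.315 m (p = P/D = 0.860275); state ← (V=0, rpm=0)
set_airspeed(91.01): V ← 91.01 m/s
throttle_to(8853): rpm ← 8853
set_airspeed(60.18): V ← 60.18 m/s
set_airspeed(59.37): V ← 59.37 m/s
adjust_airspeed(+2.09): V ← 59.37 +2.09 = 61.46 m/s
adjust_throttle(+1295): rpm ← 8853 +1295 = 10148
final state: V = 61.46 m/s, rpm = 10148 → n = rpm/60 = 169.133333 rev/s
J = V / (n·D) = 61.46 / (169.133333 × 2.691) = 0.135036
regime bands: climb J<0.4301 | cruise [0.4301, 0.8603) | windmill J≥0.8603
J = 0.1350 → climb

J = 0.1350, regime = climb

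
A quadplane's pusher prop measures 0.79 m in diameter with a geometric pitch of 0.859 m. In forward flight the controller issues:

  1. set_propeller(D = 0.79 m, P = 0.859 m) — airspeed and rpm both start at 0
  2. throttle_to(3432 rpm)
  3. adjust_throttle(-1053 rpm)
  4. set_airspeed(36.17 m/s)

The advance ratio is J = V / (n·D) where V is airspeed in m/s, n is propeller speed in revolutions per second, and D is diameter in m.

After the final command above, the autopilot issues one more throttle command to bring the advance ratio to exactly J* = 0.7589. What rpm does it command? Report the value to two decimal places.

rpm = 3619.83

set_propeller: D = 0.79 m, P = 0.859 m (p = P/D = 1.087342); state ← (V=0, rpm=0)
throttle_to(3432): rpm ← 3432
adjust_throttle(-1053): rpm ← 3432 -1053 = 2379
set_airspeed(36.17): V ← 36.17 m/s
final state: V = 36.17 m/s, rpm = 2379 → n = rpm/60 = 39.650000 rev/s
target J* = 0.7589; solve J* = V/(n·D) for n: n = V/(J*·D) = 36.17/(0.7589 × 0.79) = 60.330492 rev/s
rpm = 60·n = 3619.829500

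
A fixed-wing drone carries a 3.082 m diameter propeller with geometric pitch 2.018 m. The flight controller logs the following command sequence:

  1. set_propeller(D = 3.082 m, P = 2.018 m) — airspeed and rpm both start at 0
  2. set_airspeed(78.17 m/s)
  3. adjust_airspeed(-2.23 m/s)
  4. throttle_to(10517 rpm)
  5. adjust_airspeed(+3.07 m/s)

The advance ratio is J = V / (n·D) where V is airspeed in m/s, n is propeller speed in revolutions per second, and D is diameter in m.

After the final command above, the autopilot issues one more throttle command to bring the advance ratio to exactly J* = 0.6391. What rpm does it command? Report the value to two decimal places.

set_propeller: D = 3.082 m, P = 2.018 m (p = P/D = 0.654770); state ← (V=0, rpm=0)
set_airspeed(78.17): V ← 78.17 m/s
adjust_airspeed(-2.23): V ← 78.17 -2.23 = 75.94 m/s
throttle_to(10517): rpm ← 10517
adjust_airspeed(+3.07): V ← 75.94 +3.07 = 79.01 m/s
final state: V = 79.01 m/s, rpm = 10517 → n = rpm/60 = 175.283333 rev/s
target J* = 0.6391; solve J* = V/(n·D) for n: n = V/(J*·D) = 79.01/(0.6391 × 3.082) = 40.112581 rev/s
rpm = 60·n = 2406.754875

rpm = 2406.75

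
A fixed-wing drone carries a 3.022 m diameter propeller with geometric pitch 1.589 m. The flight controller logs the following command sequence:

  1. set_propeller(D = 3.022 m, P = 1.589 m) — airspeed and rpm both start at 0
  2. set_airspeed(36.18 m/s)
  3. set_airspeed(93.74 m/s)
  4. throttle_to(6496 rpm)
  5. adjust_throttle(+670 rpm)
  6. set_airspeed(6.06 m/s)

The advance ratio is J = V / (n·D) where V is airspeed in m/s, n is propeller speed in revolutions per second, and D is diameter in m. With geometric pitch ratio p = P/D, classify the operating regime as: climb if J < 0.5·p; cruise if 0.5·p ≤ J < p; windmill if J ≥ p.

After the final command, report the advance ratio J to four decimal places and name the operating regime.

set_propeller: D = 3.022 m, P = 1.589 m (p = P/D = 0.525811); state ← (V=0, rpm=0)
set_airspeed(36.18): V ← 36.18 m/s
set_airspeed(93.74): V ← 93.74 m/s
throttle_to(6496): rpm ← 6496
adjust_throttle(+670): rpm ← 6496 +670 = 7166
set_airspeed(6.06): V ← 6.06 m/s
final state: V = 6.06 m/s, rpm = 7166 → n = rpm/60 = 119.433333 rev/s
J = V / (n·D) = 6.06 / (119.433333 × 3.022) = 0.016790
regime bands: climb J<0.2629 | cruise [0.2629, 0.5258) | windmill J≥0.5258
J = 0.0168 → climb

J = 0.0168, regime = climb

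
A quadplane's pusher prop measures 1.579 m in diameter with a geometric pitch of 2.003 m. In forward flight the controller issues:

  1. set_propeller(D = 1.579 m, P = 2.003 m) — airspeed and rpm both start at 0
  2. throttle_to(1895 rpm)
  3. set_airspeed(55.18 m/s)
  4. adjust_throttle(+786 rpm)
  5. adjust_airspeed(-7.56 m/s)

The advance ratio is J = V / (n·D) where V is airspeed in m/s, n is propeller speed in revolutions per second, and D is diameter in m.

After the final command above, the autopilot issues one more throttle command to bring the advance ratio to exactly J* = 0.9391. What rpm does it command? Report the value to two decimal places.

set_propeller: D = 1.579 m, P = 2.003 m (p = P/D = 1.268524); state ← (V=0, rpm=0)
throttle_to(1895): rpm ← 1895
set_airspeed(55.18): V ← 55.18 m/s
adjust_throttle(+786): rpm ← 1895 +786 = 2681
adjust_airspeed(-7.56): V ← 55.18 -7.56 = 47.62 m/s
final state: V = 47.62 m/s, rpm = 2681 → n = rpm/60 = 44.683333 rev/s
target J* = 0.9391; solve J* = V/(n·D) for n: n = V/(J*·D) = 47.62/(0.9391 × 1.579) = 32.114075 rev/s
rpm = 60·n = 1926.844514

rpm = 1926.84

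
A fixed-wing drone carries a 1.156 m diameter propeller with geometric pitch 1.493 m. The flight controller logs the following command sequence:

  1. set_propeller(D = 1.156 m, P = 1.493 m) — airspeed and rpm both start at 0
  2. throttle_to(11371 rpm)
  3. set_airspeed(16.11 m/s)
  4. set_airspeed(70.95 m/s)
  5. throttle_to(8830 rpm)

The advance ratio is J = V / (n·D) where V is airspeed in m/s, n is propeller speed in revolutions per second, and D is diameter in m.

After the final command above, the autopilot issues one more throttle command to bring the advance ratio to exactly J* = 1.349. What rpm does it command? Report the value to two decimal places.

rpm = 2729.82

set_propeller: D = 1.156 m, P = 1.493 m (p = P/D = 1.291522); state ← (V=0, rpm=0)
throttle_to(11371): rpm ← 11371
set_airspeed(16.11): V ← 16.11 m/s
set_airspeed(70.95): V ← 70.95 m/s
throttle_to(8830): rpm ← 8830
final state: V = 70.95 m/s, rpm = 8830 → n = rpm/60 = 147.166667 rev/s
target J* = 1.349; solve J* = V/(n·D) for n: n = V/(J*·D) = 70.95/(1.349 × 1.156) = 45.496985 rev/s
rpm = 60·n = 2729.819089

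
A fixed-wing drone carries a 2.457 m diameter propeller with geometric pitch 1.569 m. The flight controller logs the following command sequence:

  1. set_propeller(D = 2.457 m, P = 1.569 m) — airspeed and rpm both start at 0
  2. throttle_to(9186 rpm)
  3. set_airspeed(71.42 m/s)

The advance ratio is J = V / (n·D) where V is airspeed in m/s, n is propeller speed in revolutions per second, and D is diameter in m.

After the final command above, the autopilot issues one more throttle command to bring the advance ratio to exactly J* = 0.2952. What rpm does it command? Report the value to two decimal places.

rpm = 5908.12

set_propeller: D = 2.457 m, P = 1.569 m (p = P/D = 0.638584); state ← (V=0, rpm=0)
throttle_to(9186): rpm ← 9186
set_airspeed(71.42): V ← 71.42 m/s
final state: V = 71.42 m/s, rpm = 9186 → n = rpm/60 = 153.100000 rev/s
target J* = 0.2952; solve J* = V/(n·D) for n: n = V/(J*·D) = 71.42/(0.2952 × 2.457) = 98.468730 rev/s
rpm = 60·n = 5908.123794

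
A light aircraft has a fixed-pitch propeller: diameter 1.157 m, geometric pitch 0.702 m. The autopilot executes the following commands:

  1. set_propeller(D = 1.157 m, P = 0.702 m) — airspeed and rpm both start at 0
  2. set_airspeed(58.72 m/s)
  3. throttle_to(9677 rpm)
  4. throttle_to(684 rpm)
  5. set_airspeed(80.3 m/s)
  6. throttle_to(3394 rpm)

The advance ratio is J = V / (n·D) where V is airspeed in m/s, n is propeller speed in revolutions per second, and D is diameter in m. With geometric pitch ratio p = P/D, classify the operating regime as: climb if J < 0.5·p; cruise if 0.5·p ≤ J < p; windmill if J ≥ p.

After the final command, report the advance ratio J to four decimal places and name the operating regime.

J = 1.2269, regime = windmill

set_propeller: D = 1.157 m, P = 0.702 m (p = P/D = 0.606742); state ← (V=0, rpm=0)
set_airspeed(58.72): V ← 58.72 m/s
throttle_to(9677): rpm ← 9677
throttle_to(684): rpm ← 684
set_airspeed(80.3): V ← 80.3 m/s
throttle_to(3394): rpm ← 3394
final state: V = 80.3 m/s, rpm = 3394 → n = rpm/60 = 56.566667 rev/s
J = V / (n·D) = 80.3 / (56.566667 × 1.157) = 1.226935
regime bands: climb J<0.3034 | cruise [0.3034, 0.6067) | windmill J≥0.6067
J = 1.2269 → windmill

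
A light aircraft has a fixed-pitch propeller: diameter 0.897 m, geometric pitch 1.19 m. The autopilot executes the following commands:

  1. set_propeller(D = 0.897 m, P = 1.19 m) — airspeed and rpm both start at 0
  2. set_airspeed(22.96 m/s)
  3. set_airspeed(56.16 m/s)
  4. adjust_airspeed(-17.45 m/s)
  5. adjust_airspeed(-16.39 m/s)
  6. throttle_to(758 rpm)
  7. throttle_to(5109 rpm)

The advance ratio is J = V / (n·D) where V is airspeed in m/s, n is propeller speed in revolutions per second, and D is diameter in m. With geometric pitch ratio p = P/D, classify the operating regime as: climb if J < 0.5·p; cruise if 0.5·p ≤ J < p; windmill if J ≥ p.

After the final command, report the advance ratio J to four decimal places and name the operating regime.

J = 0.2922, regime = climb

set_propeller: D = 0.897 m, P = 1.19 m (p = P/D = 1.326644); state ← (V=0, rpm=0)
set_airspeed(22.96): V ← 22.96 m/s
set_airspeed(56.16): V ← 56.16 m/s
adjust_airspeed(-17.45): V ← 56.16 -17.45 = 38.71 m/s
adjust_airspeed(-16.39): V ← 38.71 -16.39 = 22.32 m/s
throttle_to(758): rpm ← 758
throttle_to(5109): rpm ← 5109
final state: V = 22.32 m/s, rpm = 5109 → n = rpm/60 = 85.150000 rev/s
J = V / (n·D) = 22.32 / (85.150000 × 0.897) = 0.292225
regime bands: climb J<0.6633 | cruise [0.6633, 1.3266) | windmill J≥1.3266
J = 0.2922 → climb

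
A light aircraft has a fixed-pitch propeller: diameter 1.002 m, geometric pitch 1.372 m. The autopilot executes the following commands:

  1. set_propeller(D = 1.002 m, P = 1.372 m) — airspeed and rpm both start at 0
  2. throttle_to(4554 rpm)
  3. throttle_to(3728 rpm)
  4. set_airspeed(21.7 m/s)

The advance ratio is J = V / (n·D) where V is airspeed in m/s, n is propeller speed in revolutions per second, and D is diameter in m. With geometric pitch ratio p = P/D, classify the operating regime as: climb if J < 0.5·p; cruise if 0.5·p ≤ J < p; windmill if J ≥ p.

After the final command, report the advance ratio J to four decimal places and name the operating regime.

J = 0.3486, regime = climb

set_propeller: D = 1.002 m, P = 1.372 m (p = P/D = 1.369261); state ← (V=0, rpm=0)
throttle_to(4554): rpm ← 4554
throttle_to(3728): rpm ← 3728
set_airspeed(21.7): V ← 21.7 m/s
final state: V = 21.7 m/s, rpm = 3728 → n = rpm/60 = 62.133333 rev/s
J = V / (n·D) = 21.7 / (62.133333 × 1.002) = 0.348552
regime bands: climb J<0.6846 | cruise [0.6846, 1.3693) | windmill J≥1.3693
J = 0.3486 → climb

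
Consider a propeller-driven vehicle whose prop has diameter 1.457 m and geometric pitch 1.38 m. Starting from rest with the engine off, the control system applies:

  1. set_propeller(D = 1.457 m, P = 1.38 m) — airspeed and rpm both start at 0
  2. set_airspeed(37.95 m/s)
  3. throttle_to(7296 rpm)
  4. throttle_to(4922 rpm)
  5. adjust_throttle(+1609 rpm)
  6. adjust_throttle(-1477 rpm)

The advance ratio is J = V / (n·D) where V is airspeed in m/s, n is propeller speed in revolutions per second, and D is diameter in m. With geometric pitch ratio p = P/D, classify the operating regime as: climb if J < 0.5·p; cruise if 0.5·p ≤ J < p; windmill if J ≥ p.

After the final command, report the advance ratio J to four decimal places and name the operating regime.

set_propeller: D = 1.457 m, P = 1.38 m (p = P/D = 0.947152); state ← (V=0, rpm=0)
set_airspeed(37.95): V ← 37.95 m/s
throttle_to(7296): rpm ← 7296
throttle_to(4922): rpm ← 4922
adjust_throttle(+1609): rpm ← 4922 +1609 = 6531
adjust_throttle(-1477): rpm ← 6531 -1477 = 5054
final state: V = 37.95 m/s, rpm = 5054 → n = rpm/60 = 84.233333 rev/s
J = V / (n·D) = 37.95 / (84.233333 × 1.457) = 0.309220
regime bands: climb J<0.4736 | cruise [0.4736, 0.9472) | windmill J≥0.9472
J = 0.3092 → climb

J = 0.3092, regime = climb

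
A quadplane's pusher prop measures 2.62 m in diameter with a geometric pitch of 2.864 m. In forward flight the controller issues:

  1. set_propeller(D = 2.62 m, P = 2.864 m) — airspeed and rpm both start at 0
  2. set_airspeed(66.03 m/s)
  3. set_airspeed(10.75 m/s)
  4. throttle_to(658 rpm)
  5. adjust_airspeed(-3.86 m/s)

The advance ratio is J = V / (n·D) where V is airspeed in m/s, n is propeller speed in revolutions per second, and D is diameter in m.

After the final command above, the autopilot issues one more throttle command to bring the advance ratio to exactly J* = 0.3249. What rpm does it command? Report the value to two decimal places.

set_propeller: D = 2.62 m, P = 2.864 m (p = P/D = 1.093130); state ← (V=0, rpm=0)
set_airspeed(66.03): V ← 66.03 m/s
set_airspeed(10.75): V ← 10.75 m/s
throttle_to(658): rpm ← 658
adjust_airspeed(-3.86): V ← 10.75 -3.86 = 6.89 m/s
final state: V = 6.89 m/s, rpm = 658 → n = rpm/60 = 10.966667 rev/s
target J* = 0.3249; solve J* = V/(n·D) for n: n = V/(J*·D) = 6.89/(0.3249 × 2.62) = 8.094094 rev/s
rpm = 60·n = 485.645613

rpm = 485.65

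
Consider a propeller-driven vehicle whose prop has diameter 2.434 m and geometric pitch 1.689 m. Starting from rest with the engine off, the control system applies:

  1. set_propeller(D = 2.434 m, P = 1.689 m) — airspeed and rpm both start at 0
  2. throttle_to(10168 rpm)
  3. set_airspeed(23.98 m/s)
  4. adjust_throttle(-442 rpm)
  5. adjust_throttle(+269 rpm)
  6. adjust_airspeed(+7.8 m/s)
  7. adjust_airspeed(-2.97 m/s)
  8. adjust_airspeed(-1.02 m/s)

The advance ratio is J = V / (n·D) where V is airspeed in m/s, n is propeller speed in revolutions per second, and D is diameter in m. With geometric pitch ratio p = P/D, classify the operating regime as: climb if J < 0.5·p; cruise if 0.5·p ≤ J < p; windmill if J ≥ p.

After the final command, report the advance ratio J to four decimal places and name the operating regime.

J = 0.0685, regime = climb

set_propeller: D = 2.434 m, P = 1.689 m (p = P/D = 0.693919); state ← (V=0, rpm=0)
throttle_to(10168): rpm ← 10168
set_airspeed(23.98): V ← 23.98 m/s
adjust_throttle(-442): rpm ← 10168 -442 = 9726
adjust_throttle(+269): rpm ← 9726 +269 = 9995
adjust_airspeed(+7.8): V ← 23.98 +7.8 = 31.78 m/s
adjust_airspeed(-2.97): V ← 31.78 -2.97 = 28.81 m/s
adjust_airspeed(-1.02): V ← 28.81 -1.02 = 27.79 m/s
final state: V = 27.79 m/s, rpm = 9995 → n = rpm/60 = 166.583333 rev/s
J = V / (n·D) = 27.79 / (166.583333 × 2.434) = 0.068539
regime bands: climb J<0.3470 | cruise [0.3470, 0.6939) | windmill J≥0.6939
J = 0.0685 → climb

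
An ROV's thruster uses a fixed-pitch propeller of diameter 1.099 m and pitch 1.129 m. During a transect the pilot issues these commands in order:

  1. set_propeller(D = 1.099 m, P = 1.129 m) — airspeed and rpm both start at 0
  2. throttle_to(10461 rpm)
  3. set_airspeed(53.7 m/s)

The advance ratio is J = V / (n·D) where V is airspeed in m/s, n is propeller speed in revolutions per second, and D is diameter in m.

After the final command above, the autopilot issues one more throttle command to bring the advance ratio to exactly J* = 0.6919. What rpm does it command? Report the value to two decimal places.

set_propeller: D = 1.099 m, P = 1.129 m (p = P/D = 1.027298); state ← (V=0, rpm=0)
throttle_to(10461): rpm ← 10461
set_airspeed(53.7): V ← 53.7 m/s
final state: V = 53.7 m/s, rpm = 10461 → n = rpm/60 = 174.350000 rev/s
target J* = 0.6919; solve J* = V/(n·D) for n: n = V/(J*·D) = 53.7/(0.6919 × 1.099) = 70.620902 rev/s
rpm = 60·n = 4237.254144

rpm = 4237.25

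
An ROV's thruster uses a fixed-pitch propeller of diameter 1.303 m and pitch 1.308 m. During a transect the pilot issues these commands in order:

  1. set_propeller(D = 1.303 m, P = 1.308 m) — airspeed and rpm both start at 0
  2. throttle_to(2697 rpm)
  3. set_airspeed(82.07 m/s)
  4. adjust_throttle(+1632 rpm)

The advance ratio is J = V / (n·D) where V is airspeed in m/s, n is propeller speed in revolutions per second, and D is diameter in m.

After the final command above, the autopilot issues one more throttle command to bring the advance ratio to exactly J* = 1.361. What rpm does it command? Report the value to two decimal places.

rpm = 2776.73

set_propeller: D = 1.303 m, P = 1.308 m (p = P/D = 1.003837); state ← (V=0, rpm=0)
throttle_to(2697): rpm ← 2697
set_airspeed(82.07): V ← 82.07 m/s
adjust_throttle(+1632): rpm ← 2697 +1632 = 4329
final state: V = 82.07 m/s, rpm = 4329 → n = rpm/60 = 72.150000 rev/s
target J* = 1.361; solve J* = V/(n·D) for n: n = V/(J*·D) = 82.07/(1.361 × 1.303) = 46.278779 rev/s
rpm = 60·n = 2776.726742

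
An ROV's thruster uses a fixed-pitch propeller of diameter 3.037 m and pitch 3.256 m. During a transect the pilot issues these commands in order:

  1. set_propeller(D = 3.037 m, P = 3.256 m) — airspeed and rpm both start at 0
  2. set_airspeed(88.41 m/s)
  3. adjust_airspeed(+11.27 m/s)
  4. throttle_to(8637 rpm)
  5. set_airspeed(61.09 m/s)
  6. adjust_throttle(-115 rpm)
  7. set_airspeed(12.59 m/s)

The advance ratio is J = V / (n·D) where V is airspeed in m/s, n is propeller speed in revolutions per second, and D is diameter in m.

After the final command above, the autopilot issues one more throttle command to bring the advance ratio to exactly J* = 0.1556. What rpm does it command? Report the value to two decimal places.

rpm = 1598.54

set_propeller: D = 3.037 m, P = 3.256 m (p = P/D = 1.072111); state ← (V=0, rpm=0)
set_airspeed(88.41): V ← 88.41 m/s
adjust_airspeed(+11.27): V ← 88.41 +11.27 = 99.68 m/s
throttle_to(8637): rpm ← 8637
set_airspeed(61.09): V ← 61.09 m/s
adjust_throttle(-115): rpm ← 8637 -115 = 8522
set_airspeed(12.59): V ← 12.59 m/s
final state: V = 12.59 m/s, rpm = 8522 → n = rpm/60 = 142.033333 rev/s
target J* = 0.1556; solve J* = V/(n·D) for n: n = V/(J*·D) = 12.59/(0.1556 × 3.037) = 26.642277 rev/s
rpm = 60·n = 1598.536643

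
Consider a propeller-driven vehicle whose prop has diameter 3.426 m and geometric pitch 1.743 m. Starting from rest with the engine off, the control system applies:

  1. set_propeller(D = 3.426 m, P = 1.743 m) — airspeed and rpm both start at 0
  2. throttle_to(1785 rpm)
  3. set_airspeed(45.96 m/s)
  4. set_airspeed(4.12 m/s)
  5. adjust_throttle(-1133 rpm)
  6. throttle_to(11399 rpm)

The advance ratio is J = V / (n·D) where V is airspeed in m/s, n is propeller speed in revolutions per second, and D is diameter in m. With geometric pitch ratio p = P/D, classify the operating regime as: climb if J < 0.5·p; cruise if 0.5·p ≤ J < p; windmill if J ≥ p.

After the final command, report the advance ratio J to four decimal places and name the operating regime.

set_propeller: D = 3.426 m, P = 1.743 m (p = P/D = 0.508757); state ← (V=0, rpm=0)
throttle_to(1785): rpm ← 1785
set_airspeed(45.96): V ← 45.96 m/s
set_airspeed(4.12): V ← 4.12 m/s
adjust_throttle(-1133): rpm ← 1785 -1133 = 652
throttle_to(11399): rpm ← 11399
final state: V = 4.12 m/s, rpm = 11399 → n = rpm/60 = 189.983333 rev/s
J = V / (n·D) = 4.12 / (189.983333 × 3.426) = 0.006330
regime bands: climb J<0.2544 | cruise [0.2544, 0.5088) | windmill J≥0.5088
J = 0.0063 → climb

J = 0.0063, regime = climb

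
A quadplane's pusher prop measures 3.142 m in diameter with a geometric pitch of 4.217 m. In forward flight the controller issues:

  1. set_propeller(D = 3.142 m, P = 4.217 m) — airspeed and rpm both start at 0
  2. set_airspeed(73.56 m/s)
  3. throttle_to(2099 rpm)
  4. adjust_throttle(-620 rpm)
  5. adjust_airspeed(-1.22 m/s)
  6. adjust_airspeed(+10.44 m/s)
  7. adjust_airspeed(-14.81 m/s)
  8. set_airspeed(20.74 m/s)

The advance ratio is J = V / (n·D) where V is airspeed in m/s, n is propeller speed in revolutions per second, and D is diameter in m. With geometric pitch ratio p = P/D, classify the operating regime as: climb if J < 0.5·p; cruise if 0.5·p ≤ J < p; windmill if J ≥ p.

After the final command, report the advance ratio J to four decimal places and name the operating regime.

set_propeller: D = 3.142 m, P = 4.217 m (p = P/D = 1.342139); state ← (V=0, rpm=0)
set_airspeed(73.56): V ← 73.56 m/s
throttle_to(2099): rpm ← 2099
adjust_throttle(-620): rpm ← 2099 -620 = 1479
adjust_airspeed(-1.22): V ← 73.56 -1.22 = 72.34 m/s
adjust_airspeed(+10.44): V ← 72.34 +10.44 = 82.78 m/s
adjust_airspeed(-14.81): V ← 82.78 -14.81 = 67.97 m/s
set_airspeed(20.74): V ← 20.74 m/s
final state: V = 20.74 m/s, rpm = 1479 → n = rpm/60 = 24.650000 rev/s
J = V / (n·D) = 20.74 / (24.650000 × 3.142) = 0.267785
regime bands: climb J<0.6711 | cruise [0.6711, 1.3421) | windmill J≥1.3421
J = 0.2678 → climb

J = 0.2678, regime = climb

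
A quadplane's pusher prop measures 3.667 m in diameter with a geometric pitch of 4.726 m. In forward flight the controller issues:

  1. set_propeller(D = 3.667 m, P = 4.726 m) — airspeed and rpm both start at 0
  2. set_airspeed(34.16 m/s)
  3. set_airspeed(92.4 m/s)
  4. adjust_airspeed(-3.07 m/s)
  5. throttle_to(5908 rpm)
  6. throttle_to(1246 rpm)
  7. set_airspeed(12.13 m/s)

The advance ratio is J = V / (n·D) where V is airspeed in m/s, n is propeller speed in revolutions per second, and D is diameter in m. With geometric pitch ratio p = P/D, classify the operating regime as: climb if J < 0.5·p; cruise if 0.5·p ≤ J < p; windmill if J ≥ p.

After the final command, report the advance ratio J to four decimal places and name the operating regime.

set_propeller: D = 3.667 m, P = 4.726 m (p = P/D = 1.288792); state ← (V=0, rpm=0)
set_airspeed(34.16): V ← 34.16 m/s
set_airspeed(92.4): V ← 92.4 m/s
adjust_airspeed(-3.07): V ← 92.4 -3.07 = 89.33 m/s
throttle_to(5908): rpm ← 5908
throttle_to(1246): rpm ← 1246
set_airspeed(12.13): V ← 12.13 m/s
final state: V = 12.13 m/s, rpm = 1246 → n = rpm/60 = 20.766667 rev/s
J = V / (n·D) = 12.13 / (20.766667 × 3.667) = 0.159288
regime bands: climb J<0.6444 | cruise [0.6444, 1.2888) | windmill J≥1.2888
J = 0.1593 → climb

J = 0.1593, regime = climb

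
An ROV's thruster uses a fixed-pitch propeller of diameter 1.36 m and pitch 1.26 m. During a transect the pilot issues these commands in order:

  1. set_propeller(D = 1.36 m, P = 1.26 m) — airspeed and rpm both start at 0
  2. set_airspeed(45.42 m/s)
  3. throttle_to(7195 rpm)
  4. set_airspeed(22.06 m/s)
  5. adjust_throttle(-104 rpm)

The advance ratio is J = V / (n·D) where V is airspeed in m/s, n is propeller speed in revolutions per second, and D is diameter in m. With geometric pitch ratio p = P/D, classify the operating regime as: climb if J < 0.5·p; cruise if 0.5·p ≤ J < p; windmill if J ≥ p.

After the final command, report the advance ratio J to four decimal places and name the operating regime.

set_propeller: D = 1.36 m, P = 1.26 m (p = P/D = 0.926471); state ← (V=0, rpm=0)
set_airspeed(45.42): V ← 45.42 m/s
throttle_to(7195): rpm ← 7195
set_airspeed(22.06): V ← 22.06 m/s
adjust_throttle(-104): rpm ← 7195 -104 = 7091
final state: V = 22.06 m/s, rpm = 7091 → n = rpm/60 = 118.183333 rev/s
J = V / (n·D) = 22.06 / (118.183333 × 1.36) = 0.137249
regime bands: climb J<0.4632 | cruise [0.4632, 0.9265) | windmill J≥0.9265
J = 0.1372 → climb

J = 0.1372, regime = climb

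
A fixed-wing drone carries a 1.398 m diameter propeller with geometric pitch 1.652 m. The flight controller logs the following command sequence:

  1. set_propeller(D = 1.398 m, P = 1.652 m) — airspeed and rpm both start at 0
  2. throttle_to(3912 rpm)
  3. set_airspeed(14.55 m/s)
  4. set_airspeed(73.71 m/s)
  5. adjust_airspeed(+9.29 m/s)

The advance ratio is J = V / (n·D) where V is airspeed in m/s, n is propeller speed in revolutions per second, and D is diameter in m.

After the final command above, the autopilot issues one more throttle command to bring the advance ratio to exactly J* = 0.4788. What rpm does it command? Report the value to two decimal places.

rpm = 7439.92

set_propeller: D = 1.398 m, P = 1.652 m (p = P/D = 1.181688); state ← (V=0, rpm=0)
throttle_to(3912): rpm ← 3912
set_airspeed(14.55): V ← 14.55 m/s
set_airspeed(73.71): V ← 73.71 m/s
adjust_airspeed(+9.29): V ← 73.71 +9.29 = 83 m/s
final state: V = 83 m/s, rpm = 3912 → n = rpm/60 = 65.200000 rev/s
target J* = 0.4788; solve J* = V/(n·D) for n: n = V/(J*·D) = 83/(0.4788 × 1.398) = 123.998599 rev/s
rpm = 60·n = 7439.915956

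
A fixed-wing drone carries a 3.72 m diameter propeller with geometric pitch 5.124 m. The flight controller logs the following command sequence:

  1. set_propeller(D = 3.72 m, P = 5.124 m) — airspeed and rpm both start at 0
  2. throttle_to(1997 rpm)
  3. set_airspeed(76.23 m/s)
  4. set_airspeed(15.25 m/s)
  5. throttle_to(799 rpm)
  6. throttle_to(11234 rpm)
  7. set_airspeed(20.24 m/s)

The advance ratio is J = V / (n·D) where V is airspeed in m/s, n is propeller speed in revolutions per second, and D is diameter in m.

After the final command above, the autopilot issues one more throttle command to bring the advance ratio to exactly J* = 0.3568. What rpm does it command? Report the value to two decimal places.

set_propeller: D = 3.72 m, P = 5.124 m (p = P/D = 1.377419); state ← (V=0, rpm=0)
throttle_to(1997): rpm ← 1997
set_airspeed(76.23): V ← 76.23 m/s
set_airspeed(15.25): V ← 15.25 m/s
throttle_to(799): rpm ← 799
throttle_to(11234): rpm ← 11234
set_airspeed(20.24): V ← 20.24 m/s
final state: V = 20.24 m/s, rpm = 11234 → n = rpm/60 = 187.233333 rev/s
target J* = 0.3568; solve J* = V/(n·D) for n: n = V/(J*·D) = 20.24/(0.3568 × 3.72) = 15.249048 rev/s
rpm = 60·n = 914.942861

rpm = 914.94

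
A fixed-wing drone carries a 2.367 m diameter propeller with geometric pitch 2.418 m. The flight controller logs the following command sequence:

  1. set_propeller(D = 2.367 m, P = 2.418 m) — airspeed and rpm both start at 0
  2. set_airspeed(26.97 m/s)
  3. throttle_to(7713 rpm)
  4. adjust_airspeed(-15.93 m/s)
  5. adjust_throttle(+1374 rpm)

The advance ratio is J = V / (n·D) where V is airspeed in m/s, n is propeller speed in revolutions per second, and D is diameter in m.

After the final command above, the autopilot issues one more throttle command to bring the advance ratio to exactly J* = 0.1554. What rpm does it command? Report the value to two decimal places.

set_propeller: D = 2.367 m, P = 2.418 m (p = P/D = 1.021546); state ← (V=0, rpm=0)
set_airspeed(26.97): V ← 26.97 m/s
throttle_to(7713): rpm ← 7713
adjust_airspeed(-15.93): V ← 26.97 -15.93 = 11.04 m/s
adjust_throttle(+1374): rpm ← 7713 +1374 = 9087
final state: V = 11.04 m/s, rpm = 9087 → n = rpm/60 = 151.450000 rev/s
target J* = 0.1554; solve J* = V/(n·D) for n: n = V/(J*·D) = 11.04/(0.1554 × 2.367) = 30.013718 rev/s
rpm = 60·n = 1800.823094

rpm = 1800.82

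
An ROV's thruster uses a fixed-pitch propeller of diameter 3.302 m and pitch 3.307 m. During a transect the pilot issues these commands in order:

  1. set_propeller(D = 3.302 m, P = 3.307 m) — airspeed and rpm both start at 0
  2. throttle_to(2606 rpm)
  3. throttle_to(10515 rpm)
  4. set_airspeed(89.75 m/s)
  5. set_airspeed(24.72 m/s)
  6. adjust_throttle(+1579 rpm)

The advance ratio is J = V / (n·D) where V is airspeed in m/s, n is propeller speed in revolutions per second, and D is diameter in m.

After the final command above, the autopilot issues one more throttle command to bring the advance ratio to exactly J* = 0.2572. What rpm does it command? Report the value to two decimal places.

rpm = 1746.43

set_propeller: D = 3.302 m, P = 3.307 m (p = P/D = 1.001514); state ← (V=0, rpm=0)
throttle_to(2606): rpm ← 2606
throttle_to(10515): rpm ← 10515
set_airspeed(89.75): V ← 89.75 m/s
set_airspeed(24.72): V ← 24.72 m/s
adjust_throttle(+1579): rpm ← 10515 +1579 = 12094
final state: V = 24.72 m/s, rpm = 12094 → n = rpm/60 = 201.566667 rev/s
target J* = 0.2572; solve J* = V/(n·D) for n: n = V/(J*·D) = 24.72/(0.2572 × 3.302) = 29.107200 rev/s
rpm = 60·n = 1746.432013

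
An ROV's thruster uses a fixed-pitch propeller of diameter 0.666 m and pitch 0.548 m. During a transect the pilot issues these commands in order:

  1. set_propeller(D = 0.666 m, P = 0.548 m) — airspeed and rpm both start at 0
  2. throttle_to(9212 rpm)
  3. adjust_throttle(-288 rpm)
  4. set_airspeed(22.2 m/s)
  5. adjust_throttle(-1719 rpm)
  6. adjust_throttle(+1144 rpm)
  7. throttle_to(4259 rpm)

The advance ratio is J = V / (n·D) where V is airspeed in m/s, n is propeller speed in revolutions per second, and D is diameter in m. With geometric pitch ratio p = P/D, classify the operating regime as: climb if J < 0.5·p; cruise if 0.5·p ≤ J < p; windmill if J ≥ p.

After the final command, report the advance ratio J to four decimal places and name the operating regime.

J = 0.4696, regime = cruise

set_propeller: D = 0.666 m, P = 0.548 m (p = P/D = 0.822823); state ← (V=0, rpm=0)
throttle_to(9212): rpm ← 9212
adjust_throttle(-288): rpm ← 9212 -288 = 8924
set_airspeed(22.2): V ← 22.2 m/s
adjust_throttle(-1719): rpm ← 8924 -1719 = 7205
adjust_throttle(+1144): rpm ← 7205 +1144 = 8349
throttle_to(4259): rpm ← 4259
final state: V = 22.2 m/s, rpm = 4259 → n = rpm/60 = 70.983333 rev/s
J = V / (n·D) = 22.2 / (70.983333 × 0.666) = 0.469594
regime bands: climb J<0.4114 | cruise [0.4114, 0.8228) | windmill J≥0.8228
J = 0.4696 → cruise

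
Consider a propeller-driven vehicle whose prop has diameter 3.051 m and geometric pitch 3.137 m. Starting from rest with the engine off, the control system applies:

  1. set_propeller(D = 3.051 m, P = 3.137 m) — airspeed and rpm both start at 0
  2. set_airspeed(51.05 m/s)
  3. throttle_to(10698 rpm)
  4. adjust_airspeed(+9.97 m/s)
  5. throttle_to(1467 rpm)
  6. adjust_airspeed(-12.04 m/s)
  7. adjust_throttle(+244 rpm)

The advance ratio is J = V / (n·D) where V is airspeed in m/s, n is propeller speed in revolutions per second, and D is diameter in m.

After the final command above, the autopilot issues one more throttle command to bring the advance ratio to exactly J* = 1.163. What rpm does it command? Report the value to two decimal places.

set_propeller: D = 3.051 m, P = 3.137 m (p = P/D = 1.028187); state ← (V=0, rpm=0)
set_airspeed(51.05): V ← 51.05 m/s
throttle_to(10698): rpm ← 10698
adjust_airspeed(+9.97): V ← 51.05 +9.97 = 61.02 m/s
throttle_to(1467): rpm ← 1467
adjust_airspeed(-12.04): V ← 61.02 -12.04 = 48.98 m/s
adjust_throttle(+244): rpm ← 1467 +244 = 1711
final state: V = 48.98 m/s, rpm = 1711 → n = rpm/60 = 28.516667 rev/s
target J* = 1.163; solve J* = V/(n·D) for n: n = V/(J*·D) = 48.98/(1.163 × 3.051) = 13.803743 rev/s
rpm = 60·n = 828.224568

rpm = 828.22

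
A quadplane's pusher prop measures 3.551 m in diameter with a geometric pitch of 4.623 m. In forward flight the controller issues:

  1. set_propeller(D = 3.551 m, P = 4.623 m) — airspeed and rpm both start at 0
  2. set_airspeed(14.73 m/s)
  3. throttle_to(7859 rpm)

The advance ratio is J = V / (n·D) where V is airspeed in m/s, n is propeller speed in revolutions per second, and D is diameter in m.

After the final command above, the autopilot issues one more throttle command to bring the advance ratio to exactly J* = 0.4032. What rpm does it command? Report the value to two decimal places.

set_propeller: D = 3.551 m, P = 4.623 m (p = P/D = 1.301887); state ← (V=0, rpm=0)
set_airspeed(14.73): V ← 14.73 m/s
throttle_to(7859): rpm ← 7859
final state: V = 14.73 m/s, rpm = 7859 → n = rpm/60 = 130.983333 rev/s
target J* = 0.4032; solve J* = V/(n·D) for n: n = V/(J*·D) = 14.73/(0.4032 × 3.551) = 10.288014 rev/s
rpm = 60·n = 617.280846

rpm = 617.28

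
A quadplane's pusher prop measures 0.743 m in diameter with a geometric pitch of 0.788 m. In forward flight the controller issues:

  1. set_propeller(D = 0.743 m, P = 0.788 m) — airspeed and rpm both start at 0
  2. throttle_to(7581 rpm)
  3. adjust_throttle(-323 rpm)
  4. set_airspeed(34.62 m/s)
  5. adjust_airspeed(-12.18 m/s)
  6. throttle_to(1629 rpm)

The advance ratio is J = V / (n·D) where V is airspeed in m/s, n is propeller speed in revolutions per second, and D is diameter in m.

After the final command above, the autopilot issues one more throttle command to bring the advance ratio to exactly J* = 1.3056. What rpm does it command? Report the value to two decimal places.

set_propeller: D = 0.743 m, P = 0.788 m (p = P/D = 1.060565); state ← (V=0, rpm=0)
throttle_to(7581): rpm ← 7581
adjust_throttle(-323): rpm ← 7581 -323 = 7258
set_airspeed(34.62): V ← 34.62 m/s
adjust_airspeed(-12.18): V ← 34.62 -12.18 = 22.44 m/s
throttle_to(1629): rpm ← 1629
final state: V = 22.44 m/s, rpm = 1629 → n = rpm/60 = 27.150000 rev/s
target J* = 1.3056; solve J* = V/(n·D) for n: n = V/(J*·D) = 22.44/(1.3056 × 0.743) = 23.132571 rev/s
rpm = 60·n = 1387.954240

rpm = 1387.95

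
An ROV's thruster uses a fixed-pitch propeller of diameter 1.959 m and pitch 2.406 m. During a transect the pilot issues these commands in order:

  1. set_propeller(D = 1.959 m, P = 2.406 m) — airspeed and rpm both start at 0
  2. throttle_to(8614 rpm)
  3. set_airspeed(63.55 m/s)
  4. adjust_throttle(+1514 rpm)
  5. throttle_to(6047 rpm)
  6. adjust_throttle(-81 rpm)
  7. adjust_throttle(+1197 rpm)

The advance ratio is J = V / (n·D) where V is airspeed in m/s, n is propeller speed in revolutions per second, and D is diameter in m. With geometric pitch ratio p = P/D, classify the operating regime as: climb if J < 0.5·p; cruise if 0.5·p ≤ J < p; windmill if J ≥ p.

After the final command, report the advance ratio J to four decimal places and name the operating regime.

set_propeller: D = 1.959 m, P = 2.406 m (p = P/D = 1.228178); state ← (V=0, rpm=0)
throttle_to(8614): rpm ← 8614
set_airspeed(63.55): V ← 63.55 m/s
adjust_throttle(+1514): rpm ← 8614 +1514 = 10128
throttle_to(6047): rpm ← 6047
adjust_throttle(-81): rpm ← 6047 -81 = 5966
adjust_throttle(+1197): rpm ← 5966 +1197 = 7163
final state: V = 63.55 m/s, rpm = 7163 → n = rpm/60 = 119.383333 rev/s
J = V / (n·D) = 63.55 / (119.383333 × 1.959) = 0.271730
regime bands: climb J<0.6141 | cruise [0.6141, 1.2282) | windmill J≥1.2282
J = 0.2717 → climb

J = 0.2717, regime = climb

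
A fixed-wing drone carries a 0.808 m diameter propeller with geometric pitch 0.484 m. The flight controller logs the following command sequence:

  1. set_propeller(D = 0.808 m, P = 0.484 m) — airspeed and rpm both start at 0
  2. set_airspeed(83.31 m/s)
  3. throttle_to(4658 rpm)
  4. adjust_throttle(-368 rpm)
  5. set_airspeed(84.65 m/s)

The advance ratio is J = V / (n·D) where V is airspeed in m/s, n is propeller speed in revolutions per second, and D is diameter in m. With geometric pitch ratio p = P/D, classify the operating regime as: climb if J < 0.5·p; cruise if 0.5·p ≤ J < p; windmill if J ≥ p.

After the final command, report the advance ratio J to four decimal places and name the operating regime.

set_propeller: D = 0.808 m, P = 0.484 m (p = P/D = 0.599010); state ← (V=0, rpm=0)
set_airspeed(83.31): V ← 83.31 m/s
throttle_to(4658): rpm ← 4658
adjust_throttle(-368): rpm ← 4658 -368 = 4290
set_airspeed(84.65): V ← 84.65 m/s
final state: V = 84.65 m/s, rpm = 4290 → n = rpm/60 = 71.500000 rev/s
J = V / (n·D) = 84.65 / (71.500000 × 0.808) = 1.465243
regime bands: climb J<0.2995 | cruise [0.2995, 0.5990) | windmill J≥0.5990
J = 1.4652 → windmill

J = 1.4652, regime = windmill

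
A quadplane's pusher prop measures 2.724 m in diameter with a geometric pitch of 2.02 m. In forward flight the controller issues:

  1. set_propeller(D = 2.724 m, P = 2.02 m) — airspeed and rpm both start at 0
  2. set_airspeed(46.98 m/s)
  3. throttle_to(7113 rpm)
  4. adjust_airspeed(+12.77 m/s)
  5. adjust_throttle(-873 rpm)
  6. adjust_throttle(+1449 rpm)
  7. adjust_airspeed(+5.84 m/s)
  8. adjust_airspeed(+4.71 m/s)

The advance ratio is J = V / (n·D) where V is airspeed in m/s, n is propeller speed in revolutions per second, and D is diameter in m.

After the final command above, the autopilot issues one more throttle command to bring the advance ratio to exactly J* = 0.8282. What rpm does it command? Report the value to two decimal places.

rpm = 1869.67

set_propeller: D = 2.724 m, P = 2.02 m (p = P/D = 0.741557); state ← (V=0, rpm=0)
set_airspeed(46.98): V ← 46.98 m/s
throttle_to(7113): rpm ← 7113
adjust_airspeed(+12.77): V ← 46.98 +12.77 = 59.75 m/s
adjust_throttle(-873): rpm ← 7113 -873 = 6240
adjust_throttle(+1449): rpm ← 6240 +1449 = 7689
adjust_airspeed(+5.84): V ← 59.75 +5.84 = 65.59 m/s
adjust_airspeed(+4.71): V ← 65.59 +4.71 = 70.3 m/s
final state: V = 70.3 m/s, rpm = 7689 → n = rpm/60 = 128.150000 rev/s
target J* = 0.8282; solve J* = V/(n·D) for n: n = V/(J*·D) = 70.3/(0.8282 × 2.724) = 31.161115 rev/s
rpm = 60·n = 1869.666928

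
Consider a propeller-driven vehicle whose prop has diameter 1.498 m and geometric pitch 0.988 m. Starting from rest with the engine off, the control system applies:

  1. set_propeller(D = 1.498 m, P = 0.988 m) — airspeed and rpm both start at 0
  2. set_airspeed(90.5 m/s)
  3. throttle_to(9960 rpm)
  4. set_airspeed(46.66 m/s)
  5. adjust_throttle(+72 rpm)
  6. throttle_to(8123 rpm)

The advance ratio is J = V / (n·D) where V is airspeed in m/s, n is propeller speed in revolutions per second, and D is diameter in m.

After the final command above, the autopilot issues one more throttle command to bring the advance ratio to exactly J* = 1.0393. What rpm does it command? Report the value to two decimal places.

set_propeller: D = 1.498 m, P = 0.988 m (p = P/D = 0.659546); state ← (V=0, rpm=0)
set_airspeed(90.5): V ← 90.5 m/s
throttle_to(9960): rpm ← 9960
set_airspeed(46.66): V ← 46.66 m/s
adjust_throttle(+72): rpm ← 9960 +72 = 10032
throttle_to(8123): rpm ← 8123
final state: V = 46.66 m/s, rpm = 8123 → n = rpm/60 = 135.383333 rev/s
target J* = 1.0393; solve J* = V/(n·D) for n: n = V/(J*·D) = 46.66/(1.0393 × 1.498) = 29.970362 rev/s
rpm = 60·n = 1798.221741

rpm = 1798.22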